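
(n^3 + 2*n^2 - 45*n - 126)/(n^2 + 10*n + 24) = (n^2 - 4*n - 21)/(n + 4)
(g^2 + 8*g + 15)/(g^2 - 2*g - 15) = (g + 5)/(g - 5)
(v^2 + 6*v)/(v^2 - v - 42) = v/(v - 7)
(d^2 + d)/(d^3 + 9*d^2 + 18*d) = (d + 1)/(d^2 + 9*d + 18)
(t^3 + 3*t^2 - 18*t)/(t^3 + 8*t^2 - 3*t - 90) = t/(t + 5)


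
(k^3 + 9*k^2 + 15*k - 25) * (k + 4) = k^4 + 13*k^3 + 51*k^2 + 35*k - 100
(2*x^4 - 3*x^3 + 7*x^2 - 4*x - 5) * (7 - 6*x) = -12*x^5 + 32*x^4 - 63*x^3 + 73*x^2 + 2*x - 35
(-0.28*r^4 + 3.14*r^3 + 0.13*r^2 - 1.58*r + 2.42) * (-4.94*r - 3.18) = 1.3832*r^5 - 14.6212*r^4 - 10.6274*r^3 + 7.3918*r^2 - 6.9304*r - 7.6956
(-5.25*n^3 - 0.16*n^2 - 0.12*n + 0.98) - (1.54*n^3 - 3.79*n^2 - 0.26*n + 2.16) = -6.79*n^3 + 3.63*n^2 + 0.14*n - 1.18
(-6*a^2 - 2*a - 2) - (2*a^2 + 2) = -8*a^2 - 2*a - 4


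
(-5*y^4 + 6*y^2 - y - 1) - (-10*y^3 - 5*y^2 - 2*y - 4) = -5*y^4 + 10*y^3 + 11*y^2 + y + 3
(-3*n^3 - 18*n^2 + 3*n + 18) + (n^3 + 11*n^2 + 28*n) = -2*n^3 - 7*n^2 + 31*n + 18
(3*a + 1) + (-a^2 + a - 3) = -a^2 + 4*a - 2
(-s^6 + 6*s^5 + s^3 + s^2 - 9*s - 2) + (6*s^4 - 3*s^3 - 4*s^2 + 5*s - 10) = -s^6 + 6*s^5 + 6*s^4 - 2*s^3 - 3*s^2 - 4*s - 12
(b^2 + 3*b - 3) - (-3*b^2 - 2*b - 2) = 4*b^2 + 5*b - 1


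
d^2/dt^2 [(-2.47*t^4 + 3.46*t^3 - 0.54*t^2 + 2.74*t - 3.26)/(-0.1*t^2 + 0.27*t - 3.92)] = (0.0494*t^6 - 0.40014*t^5 + 6.889818*t^4 - 39.645436*t^3 + 476.358*t^2 - 313.090104*t + 8.715148)/(0.001*t^6 - 0.0081*t^5 + 0.13947*t^4 - 0.654723*t^3 + 5.467224*t^2 - 12.446784*t + 60.236288)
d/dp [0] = 0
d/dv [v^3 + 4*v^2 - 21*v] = 3*v^2 + 8*v - 21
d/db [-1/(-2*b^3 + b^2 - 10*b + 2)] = 2*(-3*b^2 + b - 5)/(2*b^3 - b^2 + 10*b - 2)^2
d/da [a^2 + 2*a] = 2*a + 2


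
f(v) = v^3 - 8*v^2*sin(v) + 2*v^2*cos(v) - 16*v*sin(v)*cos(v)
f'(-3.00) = 149.78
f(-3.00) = -27.95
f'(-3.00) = 149.78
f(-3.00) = -27.95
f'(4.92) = 236.42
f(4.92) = 334.44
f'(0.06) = -1.75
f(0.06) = -0.05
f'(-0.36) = 5.74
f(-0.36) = -1.34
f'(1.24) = -8.71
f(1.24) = -14.82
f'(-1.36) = -32.93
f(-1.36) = 8.28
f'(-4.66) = 32.99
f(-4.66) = -280.85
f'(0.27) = -8.31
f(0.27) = -1.11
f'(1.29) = -7.09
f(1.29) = -15.22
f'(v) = -2*v^2*sin(v) - 8*v^2*cos(v) + 3*v^2 + 16*v*sin(v)^2 - 16*v*sin(v) - 16*v*cos(v)^2 + 4*v*cos(v) - 16*sin(v)*cos(v)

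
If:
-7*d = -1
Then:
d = 1/7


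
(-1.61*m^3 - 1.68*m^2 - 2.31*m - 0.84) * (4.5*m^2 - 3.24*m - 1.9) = -7.245*m^5 - 2.3436*m^4 - 1.8928*m^3 + 6.8964*m^2 + 7.1106*m + 1.596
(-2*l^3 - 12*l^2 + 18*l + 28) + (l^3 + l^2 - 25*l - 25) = -l^3 - 11*l^2 - 7*l + 3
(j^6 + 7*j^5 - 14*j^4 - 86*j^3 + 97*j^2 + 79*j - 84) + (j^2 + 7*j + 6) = j^6 + 7*j^5 - 14*j^4 - 86*j^3 + 98*j^2 + 86*j - 78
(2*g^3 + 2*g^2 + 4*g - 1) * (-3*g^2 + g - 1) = -6*g^5 - 4*g^4 - 12*g^3 + 5*g^2 - 5*g + 1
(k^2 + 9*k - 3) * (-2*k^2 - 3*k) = -2*k^4 - 21*k^3 - 21*k^2 + 9*k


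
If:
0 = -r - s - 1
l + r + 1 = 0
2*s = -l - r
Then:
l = 1/2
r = -3/2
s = 1/2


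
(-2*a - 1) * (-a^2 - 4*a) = 2*a^3 + 9*a^2 + 4*a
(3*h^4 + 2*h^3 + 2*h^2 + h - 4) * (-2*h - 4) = -6*h^5 - 16*h^4 - 12*h^3 - 10*h^2 + 4*h + 16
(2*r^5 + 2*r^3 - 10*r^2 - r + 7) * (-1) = -2*r^5 - 2*r^3 + 10*r^2 + r - 7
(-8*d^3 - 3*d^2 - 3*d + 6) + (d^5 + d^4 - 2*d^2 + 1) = d^5 + d^4 - 8*d^3 - 5*d^2 - 3*d + 7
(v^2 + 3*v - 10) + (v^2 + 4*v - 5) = 2*v^2 + 7*v - 15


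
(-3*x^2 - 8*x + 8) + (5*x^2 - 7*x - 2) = 2*x^2 - 15*x + 6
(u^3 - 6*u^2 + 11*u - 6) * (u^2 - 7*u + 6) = u^5 - 13*u^4 + 59*u^3 - 119*u^2 + 108*u - 36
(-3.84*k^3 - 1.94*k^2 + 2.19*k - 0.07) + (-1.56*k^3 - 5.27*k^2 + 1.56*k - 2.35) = -5.4*k^3 - 7.21*k^2 + 3.75*k - 2.42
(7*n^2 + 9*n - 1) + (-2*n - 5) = 7*n^2 + 7*n - 6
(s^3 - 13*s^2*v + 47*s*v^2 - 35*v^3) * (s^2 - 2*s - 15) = s^5 - 13*s^4*v - 2*s^4 + 47*s^3*v^2 + 26*s^3*v - 15*s^3 - 35*s^2*v^3 - 94*s^2*v^2 + 195*s^2*v + 70*s*v^3 - 705*s*v^2 + 525*v^3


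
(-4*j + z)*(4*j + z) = -16*j^2 + z^2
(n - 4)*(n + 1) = n^2 - 3*n - 4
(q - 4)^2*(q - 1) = q^3 - 9*q^2 + 24*q - 16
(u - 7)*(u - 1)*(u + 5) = u^3 - 3*u^2 - 33*u + 35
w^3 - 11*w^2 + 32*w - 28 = (w - 7)*(w - 2)^2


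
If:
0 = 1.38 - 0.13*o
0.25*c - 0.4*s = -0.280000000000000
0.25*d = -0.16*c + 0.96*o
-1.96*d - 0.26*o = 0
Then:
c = 65.89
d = -1.41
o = 10.62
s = 41.88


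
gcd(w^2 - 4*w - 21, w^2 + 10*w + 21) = w + 3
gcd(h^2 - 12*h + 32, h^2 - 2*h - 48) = h - 8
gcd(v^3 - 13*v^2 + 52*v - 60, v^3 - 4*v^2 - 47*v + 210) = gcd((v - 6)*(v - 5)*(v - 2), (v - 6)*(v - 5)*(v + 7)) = v^2 - 11*v + 30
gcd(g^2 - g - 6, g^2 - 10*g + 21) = g - 3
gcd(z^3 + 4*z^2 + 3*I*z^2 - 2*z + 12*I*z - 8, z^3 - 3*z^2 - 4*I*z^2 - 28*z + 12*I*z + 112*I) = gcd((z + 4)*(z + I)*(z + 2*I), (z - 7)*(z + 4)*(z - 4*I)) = z + 4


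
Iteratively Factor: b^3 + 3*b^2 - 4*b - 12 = (b + 3)*(b^2 - 4) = (b + 2)*(b + 3)*(b - 2)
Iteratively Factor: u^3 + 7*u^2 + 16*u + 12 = (u + 2)*(u^2 + 5*u + 6) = (u + 2)*(u + 3)*(u + 2)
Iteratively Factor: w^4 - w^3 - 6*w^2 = (w)*(w^3 - w^2 - 6*w) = w^2*(w^2 - w - 6) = w^2*(w - 3)*(w + 2)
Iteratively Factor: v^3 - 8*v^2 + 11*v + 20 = (v - 5)*(v^2 - 3*v - 4) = (v - 5)*(v + 1)*(v - 4)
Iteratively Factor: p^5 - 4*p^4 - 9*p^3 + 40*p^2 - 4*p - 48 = (p - 4)*(p^4 - 9*p^2 + 4*p + 12) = (p - 4)*(p + 3)*(p^3 - 3*p^2 + 4) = (p - 4)*(p - 2)*(p + 3)*(p^2 - p - 2) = (p - 4)*(p - 2)^2*(p + 3)*(p + 1)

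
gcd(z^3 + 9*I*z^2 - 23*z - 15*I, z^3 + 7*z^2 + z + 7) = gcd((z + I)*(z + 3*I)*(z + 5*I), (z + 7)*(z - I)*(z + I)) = z + I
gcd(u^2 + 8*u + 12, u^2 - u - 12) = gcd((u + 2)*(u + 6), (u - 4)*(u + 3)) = 1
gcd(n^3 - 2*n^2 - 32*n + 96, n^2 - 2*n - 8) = n - 4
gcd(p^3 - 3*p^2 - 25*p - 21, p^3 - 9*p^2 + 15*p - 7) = p - 7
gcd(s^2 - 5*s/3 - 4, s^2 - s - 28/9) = s + 4/3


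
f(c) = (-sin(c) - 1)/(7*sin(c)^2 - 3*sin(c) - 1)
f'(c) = (-14*sin(c)*cos(c) + 3*cos(c))*(-sin(c) - 1)/(7*sin(c)^2 - 3*sin(c) - 1)^2 - cos(c)/(7*sin(c)^2 - 3*sin(c) - 1) = (7*sin(c)^2 + 14*sin(c) - 2)*cos(c)/(-7*sin(c)^2 + 3*sin(c) + 1)^2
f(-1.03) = -0.02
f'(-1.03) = -0.10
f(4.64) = -0.00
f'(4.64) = 0.01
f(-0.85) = -0.05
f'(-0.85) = -0.21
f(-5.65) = 4.91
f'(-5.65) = 66.97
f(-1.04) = -0.02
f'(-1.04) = -0.10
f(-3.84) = 47.13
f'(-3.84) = -6235.20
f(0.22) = 0.92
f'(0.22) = 0.78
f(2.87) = 0.97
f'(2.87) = -1.29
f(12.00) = -0.18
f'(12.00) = -0.92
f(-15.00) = -0.09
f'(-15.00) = 0.40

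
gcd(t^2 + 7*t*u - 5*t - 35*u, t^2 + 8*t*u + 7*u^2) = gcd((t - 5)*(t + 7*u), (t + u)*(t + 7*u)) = t + 7*u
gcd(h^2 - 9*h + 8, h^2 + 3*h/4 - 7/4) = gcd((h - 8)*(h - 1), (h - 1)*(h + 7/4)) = h - 1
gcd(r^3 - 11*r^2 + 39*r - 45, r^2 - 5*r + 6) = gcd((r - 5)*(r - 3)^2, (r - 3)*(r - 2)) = r - 3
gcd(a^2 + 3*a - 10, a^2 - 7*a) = 1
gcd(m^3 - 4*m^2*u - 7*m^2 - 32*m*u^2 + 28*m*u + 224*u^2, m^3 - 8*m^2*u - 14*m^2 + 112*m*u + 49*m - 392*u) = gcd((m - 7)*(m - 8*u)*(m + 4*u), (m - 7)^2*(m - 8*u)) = -m^2 + 8*m*u + 7*m - 56*u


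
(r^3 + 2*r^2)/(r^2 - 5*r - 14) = r^2/(r - 7)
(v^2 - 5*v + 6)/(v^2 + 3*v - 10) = (v - 3)/(v + 5)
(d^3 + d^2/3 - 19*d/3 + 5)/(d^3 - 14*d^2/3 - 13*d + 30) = (d - 1)/(d - 6)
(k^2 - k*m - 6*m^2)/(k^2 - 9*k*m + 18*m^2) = (k + 2*m)/(k - 6*m)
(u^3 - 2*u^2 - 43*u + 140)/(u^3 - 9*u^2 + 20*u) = (u + 7)/u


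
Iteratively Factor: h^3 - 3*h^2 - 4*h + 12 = (h - 2)*(h^2 - h - 6) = (h - 2)*(h + 2)*(h - 3)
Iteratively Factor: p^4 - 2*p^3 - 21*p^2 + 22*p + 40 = (p - 2)*(p^3 - 21*p - 20) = (p - 5)*(p - 2)*(p^2 + 5*p + 4) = (p - 5)*(p - 2)*(p + 1)*(p + 4)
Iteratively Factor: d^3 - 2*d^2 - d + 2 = (d + 1)*(d^2 - 3*d + 2) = (d - 2)*(d + 1)*(d - 1)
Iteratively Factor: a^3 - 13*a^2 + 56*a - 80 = (a - 4)*(a^2 - 9*a + 20) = (a - 4)^2*(a - 5)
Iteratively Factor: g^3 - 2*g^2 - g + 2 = (g + 1)*(g^2 - 3*g + 2) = (g - 1)*(g + 1)*(g - 2)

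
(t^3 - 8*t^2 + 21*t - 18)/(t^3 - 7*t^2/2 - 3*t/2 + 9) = 2*(t - 3)/(2*t + 3)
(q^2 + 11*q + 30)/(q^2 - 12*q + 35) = (q^2 + 11*q + 30)/(q^2 - 12*q + 35)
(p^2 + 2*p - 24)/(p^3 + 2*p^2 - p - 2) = (p^2 + 2*p - 24)/(p^3 + 2*p^2 - p - 2)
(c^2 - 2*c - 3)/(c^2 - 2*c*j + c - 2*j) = (c - 3)/(c - 2*j)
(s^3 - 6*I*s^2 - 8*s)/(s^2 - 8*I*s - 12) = s*(s - 4*I)/(s - 6*I)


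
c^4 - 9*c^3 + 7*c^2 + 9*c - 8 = (c - 8)*(c - 1)^2*(c + 1)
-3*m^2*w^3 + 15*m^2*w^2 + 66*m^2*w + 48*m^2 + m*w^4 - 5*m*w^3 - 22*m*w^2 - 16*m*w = (-3*m + w)*(w - 8)*(w + 2)*(m*w + m)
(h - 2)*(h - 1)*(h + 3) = h^3 - 7*h + 6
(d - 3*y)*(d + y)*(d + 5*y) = d^3 + 3*d^2*y - 13*d*y^2 - 15*y^3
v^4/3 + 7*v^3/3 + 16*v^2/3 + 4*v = v*(v/3 + 1)*(v + 2)^2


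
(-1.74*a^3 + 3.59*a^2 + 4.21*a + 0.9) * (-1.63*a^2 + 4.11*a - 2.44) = 2.8362*a^5 - 13.0031*a^4 + 12.1382*a^3 + 7.0765*a^2 - 6.5734*a - 2.196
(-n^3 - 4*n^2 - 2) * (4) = -4*n^3 - 16*n^2 - 8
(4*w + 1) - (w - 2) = 3*w + 3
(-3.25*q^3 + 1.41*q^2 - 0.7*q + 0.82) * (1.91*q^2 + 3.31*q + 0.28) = -6.2075*q^5 - 8.0644*q^4 + 2.4201*q^3 - 0.356*q^2 + 2.5182*q + 0.2296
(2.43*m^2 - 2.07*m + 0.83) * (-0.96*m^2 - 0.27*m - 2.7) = -2.3328*m^4 + 1.3311*m^3 - 6.7989*m^2 + 5.3649*m - 2.241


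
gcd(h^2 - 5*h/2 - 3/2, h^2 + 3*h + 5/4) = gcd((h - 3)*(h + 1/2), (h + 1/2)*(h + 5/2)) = h + 1/2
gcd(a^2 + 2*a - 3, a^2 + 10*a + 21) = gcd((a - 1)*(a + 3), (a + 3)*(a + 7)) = a + 3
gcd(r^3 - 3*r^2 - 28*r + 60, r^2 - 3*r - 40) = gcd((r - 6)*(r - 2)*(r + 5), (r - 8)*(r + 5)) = r + 5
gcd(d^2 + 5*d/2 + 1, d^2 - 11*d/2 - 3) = d + 1/2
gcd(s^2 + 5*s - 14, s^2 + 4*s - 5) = 1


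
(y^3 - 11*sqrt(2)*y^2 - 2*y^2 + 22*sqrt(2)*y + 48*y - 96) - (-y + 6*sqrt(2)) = y^3 - 11*sqrt(2)*y^2 - 2*y^2 + 22*sqrt(2)*y + 49*y - 96 - 6*sqrt(2)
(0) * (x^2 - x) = 0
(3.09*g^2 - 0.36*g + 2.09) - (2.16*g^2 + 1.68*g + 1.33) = 0.93*g^2 - 2.04*g + 0.76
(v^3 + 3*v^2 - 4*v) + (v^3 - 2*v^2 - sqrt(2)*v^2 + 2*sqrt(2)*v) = 2*v^3 - sqrt(2)*v^2 + v^2 - 4*v + 2*sqrt(2)*v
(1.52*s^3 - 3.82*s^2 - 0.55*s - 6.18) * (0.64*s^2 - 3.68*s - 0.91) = 0.9728*s^5 - 8.0384*s^4 + 12.3224*s^3 + 1.545*s^2 + 23.2429*s + 5.6238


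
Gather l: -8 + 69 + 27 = 88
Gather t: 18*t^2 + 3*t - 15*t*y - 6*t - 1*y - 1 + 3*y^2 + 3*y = 18*t^2 + t*(-15*y - 3) + 3*y^2 + 2*y - 1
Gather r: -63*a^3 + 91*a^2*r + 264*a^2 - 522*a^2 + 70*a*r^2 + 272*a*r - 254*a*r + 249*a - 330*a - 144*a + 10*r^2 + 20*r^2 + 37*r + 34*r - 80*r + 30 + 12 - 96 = -63*a^3 - 258*a^2 - 225*a + r^2*(70*a + 30) + r*(91*a^2 + 18*a - 9) - 54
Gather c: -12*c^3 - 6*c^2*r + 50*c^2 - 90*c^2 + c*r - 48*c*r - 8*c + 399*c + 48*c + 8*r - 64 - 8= -12*c^3 + c^2*(-6*r - 40) + c*(439 - 47*r) + 8*r - 72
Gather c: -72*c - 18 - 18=-72*c - 36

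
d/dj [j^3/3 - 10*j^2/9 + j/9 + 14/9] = j^2 - 20*j/9 + 1/9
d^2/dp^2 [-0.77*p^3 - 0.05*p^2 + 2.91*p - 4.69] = -4.62*p - 0.1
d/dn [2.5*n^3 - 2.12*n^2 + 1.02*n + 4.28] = 7.5*n^2 - 4.24*n + 1.02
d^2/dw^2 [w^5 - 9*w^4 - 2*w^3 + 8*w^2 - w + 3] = 20*w^3 - 108*w^2 - 12*w + 16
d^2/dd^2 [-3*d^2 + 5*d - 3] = -6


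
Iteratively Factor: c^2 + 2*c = (c)*(c + 2)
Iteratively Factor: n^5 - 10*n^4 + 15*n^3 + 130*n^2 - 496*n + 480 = (n - 3)*(n^4 - 7*n^3 - 6*n^2 + 112*n - 160) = (n - 3)*(n - 2)*(n^3 - 5*n^2 - 16*n + 80) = (n - 3)*(n - 2)*(n + 4)*(n^2 - 9*n + 20) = (n - 5)*(n - 3)*(n - 2)*(n + 4)*(n - 4)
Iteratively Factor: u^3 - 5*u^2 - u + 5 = (u + 1)*(u^2 - 6*u + 5) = (u - 1)*(u + 1)*(u - 5)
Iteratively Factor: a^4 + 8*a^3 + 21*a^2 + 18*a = (a)*(a^3 + 8*a^2 + 21*a + 18) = a*(a + 3)*(a^2 + 5*a + 6) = a*(a + 2)*(a + 3)*(a + 3)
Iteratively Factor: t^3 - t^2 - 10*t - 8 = (t + 2)*(t^2 - 3*t - 4) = (t - 4)*(t + 2)*(t + 1)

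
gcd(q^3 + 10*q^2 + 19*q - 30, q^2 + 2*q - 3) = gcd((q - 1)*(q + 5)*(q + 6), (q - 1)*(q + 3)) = q - 1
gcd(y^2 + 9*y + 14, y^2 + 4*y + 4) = y + 2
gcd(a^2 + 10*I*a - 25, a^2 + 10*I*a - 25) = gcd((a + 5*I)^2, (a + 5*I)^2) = a^2 + 10*I*a - 25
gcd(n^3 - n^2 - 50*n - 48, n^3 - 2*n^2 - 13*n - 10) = n + 1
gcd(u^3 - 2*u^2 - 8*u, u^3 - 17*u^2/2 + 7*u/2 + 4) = 1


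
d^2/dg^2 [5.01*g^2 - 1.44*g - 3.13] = 10.0200000000000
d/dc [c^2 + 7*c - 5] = 2*c + 7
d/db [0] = 0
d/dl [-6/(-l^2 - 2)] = -12*l/(l^2 + 2)^2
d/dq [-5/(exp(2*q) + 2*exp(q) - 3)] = 10*(exp(q) + 1)*exp(q)/(exp(2*q) + 2*exp(q) - 3)^2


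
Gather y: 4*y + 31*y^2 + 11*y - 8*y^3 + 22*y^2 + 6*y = -8*y^3 + 53*y^2 + 21*y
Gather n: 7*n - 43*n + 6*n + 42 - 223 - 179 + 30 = -30*n - 330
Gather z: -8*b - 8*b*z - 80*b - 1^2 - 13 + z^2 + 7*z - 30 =-88*b + z^2 + z*(7 - 8*b) - 44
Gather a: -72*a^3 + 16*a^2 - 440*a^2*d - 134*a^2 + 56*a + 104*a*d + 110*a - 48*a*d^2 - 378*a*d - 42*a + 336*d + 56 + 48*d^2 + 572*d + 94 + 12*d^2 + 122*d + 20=-72*a^3 + a^2*(-440*d - 118) + a*(-48*d^2 - 274*d + 124) + 60*d^2 + 1030*d + 170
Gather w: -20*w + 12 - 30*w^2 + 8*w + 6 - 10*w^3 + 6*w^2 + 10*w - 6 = -10*w^3 - 24*w^2 - 2*w + 12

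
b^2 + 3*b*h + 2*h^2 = (b + h)*(b + 2*h)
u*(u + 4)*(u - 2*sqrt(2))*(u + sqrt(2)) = u^4 - sqrt(2)*u^3 + 4*u^3 - 4*sqrt(2)*u^2 - 4*u^2 - 16*u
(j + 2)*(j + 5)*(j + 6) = j^3 + 13*j^2 + 52*j + 60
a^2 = a^2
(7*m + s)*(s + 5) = 7*m*s + 35*m + s^2 + 5*s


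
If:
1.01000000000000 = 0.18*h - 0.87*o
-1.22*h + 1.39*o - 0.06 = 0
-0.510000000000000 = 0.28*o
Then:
No Solution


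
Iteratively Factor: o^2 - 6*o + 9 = (o - 3)*(o - 3)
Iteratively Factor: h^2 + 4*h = (h)*(h + 4)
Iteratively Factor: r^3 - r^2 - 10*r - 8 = (r + 1)*(r^2 - 2*r - 8) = (r - 4)*(r + 1)*(r + 2)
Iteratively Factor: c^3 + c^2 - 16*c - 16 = (c + 4)*(c^2 - 3*c - 4) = (c - 4)*(c + 4)*(c + 1)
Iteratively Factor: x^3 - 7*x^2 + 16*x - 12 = (x - 2)*(x^2 - 5*x + 6) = (x - 3)*(x - 2)*(x - 2)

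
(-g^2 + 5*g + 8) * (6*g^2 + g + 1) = -6*g^4 + 29*g^3 + 52*g^2 + 13*g + 8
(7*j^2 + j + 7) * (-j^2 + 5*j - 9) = -7*j^4 + 34*j^3 - 65*j^2 + 26*j - 63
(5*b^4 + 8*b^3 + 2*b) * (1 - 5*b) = -25*b^5 - 35*b^4 + 8*b^3 - 10*b^2 + 2*b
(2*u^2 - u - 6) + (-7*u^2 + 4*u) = -5*u^2 + 3*u - 6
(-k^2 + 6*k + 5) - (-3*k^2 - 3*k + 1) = 2*k^2 + 9*k + 4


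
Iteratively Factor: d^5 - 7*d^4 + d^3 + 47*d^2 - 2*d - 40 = (d - 4)*(d^4 - 3*d^3 - 11*d^2 + 3*d + 10) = (d - 4)*(d + 2)*(d^3 - 5*d^2 - d + 5) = (d - 4)*(d + 1)*(d + 2)*(d^2 - 6*d + 5) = (d - 4)*(d - 1)*(d + 1)*(d + 2)*(d - 5)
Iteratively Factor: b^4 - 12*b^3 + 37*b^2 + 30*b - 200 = (b - 5)*(b^3 - 7*b^2 + 2*b + 40) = (b - 5)*(b - 4)*(b^2 - 3*b - 10) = (b - 5)*(b - 4)*(b + 2)*(b - 5)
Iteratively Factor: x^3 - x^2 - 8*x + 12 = (x + 3)*(x^2 - 4*x + 4) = (x - 2)*(x + 3)*(x - 2)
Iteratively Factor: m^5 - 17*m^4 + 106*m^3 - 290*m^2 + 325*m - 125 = (m - 5)*(m^4 - 12*m^3 + 46*m^2 - 60*m + 25) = (m - 5)^2*(m^3 - 7*m^2 + 11*m - 5) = (m - 5)^3*(m^2 - 2*m + 1) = (m - 5)^3*(m - 1)*(m - 1)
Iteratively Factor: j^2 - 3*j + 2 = (j - 1)*(j - 2)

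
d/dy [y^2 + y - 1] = 2*y + 1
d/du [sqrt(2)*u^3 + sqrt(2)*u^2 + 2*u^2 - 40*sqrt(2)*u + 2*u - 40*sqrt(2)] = 3*sqrt(2)*u^2 + 2*sqrt(2)*u + 4*u - 40*sqrt(2) + 2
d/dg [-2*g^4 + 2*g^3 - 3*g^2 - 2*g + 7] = -8*g^3 + 6*g^2 - 6*g - 2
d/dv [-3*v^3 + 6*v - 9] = 6 - 9*v^2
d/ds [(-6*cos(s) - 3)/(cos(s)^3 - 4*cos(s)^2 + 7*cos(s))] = 3*(-4*cos(s)^3 + 5*cos(s)^2 + 8*cos(s) - 7)*sin(s)/((sin(s)^2 + 4*cos(s) - 8)^2*cos(s)^2)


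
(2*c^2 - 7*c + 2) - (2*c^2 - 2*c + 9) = -5*c - 7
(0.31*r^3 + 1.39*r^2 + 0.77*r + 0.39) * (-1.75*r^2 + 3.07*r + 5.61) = -0.5425*r^5 - 1.4808*r^4 + 4.6589*r^3 + 9.4793*r^2 + 5.517*r + 2.1879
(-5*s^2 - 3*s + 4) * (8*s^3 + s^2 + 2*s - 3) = -40*s^5 - 29*s^4 + 19*s^3 + 13*s^2 + 17*s - 12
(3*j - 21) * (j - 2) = 3*j^2 - 27*j + 42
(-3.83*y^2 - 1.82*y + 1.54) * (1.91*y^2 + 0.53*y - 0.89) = -7.3153*y^4 - 5.5061*y^3 + 5.3855*y^2 + 2.436*y - 1.3706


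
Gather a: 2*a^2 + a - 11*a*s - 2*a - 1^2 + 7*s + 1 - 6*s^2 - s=2*a^2 + a*(-11*s - 1) - 6*s^2 + 6*s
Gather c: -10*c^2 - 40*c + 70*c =-10*c^2 + 30*c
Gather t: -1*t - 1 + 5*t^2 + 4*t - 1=5*t^2 + 3*t - 2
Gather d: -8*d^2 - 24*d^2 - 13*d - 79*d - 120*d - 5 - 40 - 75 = -32*d^2 - 212*d - 120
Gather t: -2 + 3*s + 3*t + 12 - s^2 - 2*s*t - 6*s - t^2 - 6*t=-s^2 - 3*s - t^2 + t*(-2*s - 3) + 10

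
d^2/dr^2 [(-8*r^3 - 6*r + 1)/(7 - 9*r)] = 6*(216*r^3 - 504*r^2 + 392*r + 99)/(729*r^3 - 1701*r^2 + 1323*r - 343)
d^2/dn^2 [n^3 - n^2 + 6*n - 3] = 6*n - 2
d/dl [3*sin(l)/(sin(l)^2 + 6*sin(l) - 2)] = 3*(cos(l)^2 - 3)*cos(l)/(sin(l)^2 + 6*sin(l) - 2)^2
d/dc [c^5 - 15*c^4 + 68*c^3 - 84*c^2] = c*(5*c^3 - 60*c^2 + 204*c - 168)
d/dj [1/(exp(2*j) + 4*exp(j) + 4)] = 2*(-exp(j) - 2)*exp(j)/(exp(2*j) + 4*exp(j) + 4)^2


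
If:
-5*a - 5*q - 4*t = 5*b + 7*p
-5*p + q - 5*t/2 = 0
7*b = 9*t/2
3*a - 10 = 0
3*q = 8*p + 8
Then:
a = 10/3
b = 559/238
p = -1979/714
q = -5060/1071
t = 559/153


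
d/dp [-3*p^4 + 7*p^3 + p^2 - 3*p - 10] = -12*p^3 + 21*p^2 + 2*p - 3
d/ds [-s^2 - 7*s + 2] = -2*s - 7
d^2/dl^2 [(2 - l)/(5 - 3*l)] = -6/(3*l - 5)^3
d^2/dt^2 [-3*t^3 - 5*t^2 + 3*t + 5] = -18*t - 10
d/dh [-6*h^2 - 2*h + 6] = -12*h - 2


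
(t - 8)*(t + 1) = t^2 - 7*t - 8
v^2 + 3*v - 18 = (v - 3)*(v + 6)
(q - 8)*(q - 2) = q^2 - 10*q + 16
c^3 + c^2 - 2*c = c*(c - 1)*(c + 2)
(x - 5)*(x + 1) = x^2 - 4*x - 5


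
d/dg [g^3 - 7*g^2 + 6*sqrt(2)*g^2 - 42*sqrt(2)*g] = 3*g^2 - 14*g + 12*sqrt(2)*g - 42*sqrt(2)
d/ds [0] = 0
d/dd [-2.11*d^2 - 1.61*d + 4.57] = -4.22*d - 1.61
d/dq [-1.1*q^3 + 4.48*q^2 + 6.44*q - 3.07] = -3.3*q^2 + 8.96*q + 6.44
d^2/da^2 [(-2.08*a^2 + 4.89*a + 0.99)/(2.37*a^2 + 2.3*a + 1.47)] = (1.4210854715202e-14*a^4 + 77.609442*a^3 + 76.843458*a^2 - 69.838686*a - 38.479446)/(13.312053*a^6 + 38.75661*a^5 + 62.382429*a^4 + 60.24482*a^3 + 38.692899*a^2 + 14.91021*a + 3.176523)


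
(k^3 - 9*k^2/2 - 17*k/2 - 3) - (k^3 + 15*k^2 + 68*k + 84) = -39*k^2/2 - 153*k/2 - 87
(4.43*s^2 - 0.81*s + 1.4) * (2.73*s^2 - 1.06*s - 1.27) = 12.0939*s^4 - 6.9071*s^3 - 0.9455*s^2 - 0.4553*s - 1.778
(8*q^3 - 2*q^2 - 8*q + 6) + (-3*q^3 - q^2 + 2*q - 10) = 5*q^3 - 3*q^2 - 6*q - 4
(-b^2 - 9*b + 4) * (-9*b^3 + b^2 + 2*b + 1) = 9*b^5 + 80*b^4 - 47*b^3 - 15*b^2 - b + 4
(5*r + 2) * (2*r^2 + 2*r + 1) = 10*r^3 + 14*r^2 + 9*r + 2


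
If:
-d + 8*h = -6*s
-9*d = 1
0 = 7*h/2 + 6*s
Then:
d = -1/9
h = -2/81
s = 7/486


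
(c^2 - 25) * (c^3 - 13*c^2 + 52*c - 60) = c^5 - 13*c^4 + 27*c^3 + 265*c^2 - 1300*c + 1500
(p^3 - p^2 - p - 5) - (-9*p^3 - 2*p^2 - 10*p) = 10*p^3 + p^2 + 9*p - 5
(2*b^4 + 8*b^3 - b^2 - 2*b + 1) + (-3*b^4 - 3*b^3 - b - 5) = -b^4 + 5*b^3 - b^2 - 3*b - 4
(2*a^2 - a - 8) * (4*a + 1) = 8*a^3 - 2*a^2 - 33*a - 8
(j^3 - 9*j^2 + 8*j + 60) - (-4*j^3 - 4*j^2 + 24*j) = 5*j^3 - 5*j^2 - 16*j + 60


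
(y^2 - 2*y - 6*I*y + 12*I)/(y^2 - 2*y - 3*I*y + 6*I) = (y - 6*I)/(y - 3*I)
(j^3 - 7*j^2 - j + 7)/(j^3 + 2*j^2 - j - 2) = (j - 7)/(j + 2)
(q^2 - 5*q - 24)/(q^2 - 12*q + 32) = (q + 3)/(q - 4)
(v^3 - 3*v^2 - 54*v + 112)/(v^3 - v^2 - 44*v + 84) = (v - 8)/(v - 6)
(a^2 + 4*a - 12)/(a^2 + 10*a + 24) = (a - 2)/(a + 4)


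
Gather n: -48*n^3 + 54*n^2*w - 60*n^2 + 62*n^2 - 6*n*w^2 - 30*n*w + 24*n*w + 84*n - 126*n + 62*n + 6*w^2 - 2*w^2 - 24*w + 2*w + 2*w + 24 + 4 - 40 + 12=-48*n^3 + n^2*(54*w + 2) + n*(-6*w^2 - 6*w + 20) + 4*w^2 - 20*w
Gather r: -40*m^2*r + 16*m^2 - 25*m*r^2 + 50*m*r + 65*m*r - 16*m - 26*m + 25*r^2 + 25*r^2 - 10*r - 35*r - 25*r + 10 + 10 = 16*m^2 - 42*m + r^2*(50 - 25*m) + r*(-40*m^2 + 115*m - 70) + 20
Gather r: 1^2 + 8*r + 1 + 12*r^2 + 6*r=12*r^2 + 14*r + 2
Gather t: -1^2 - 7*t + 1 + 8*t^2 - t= 8*t^2 - 8*t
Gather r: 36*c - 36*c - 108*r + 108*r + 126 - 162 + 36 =0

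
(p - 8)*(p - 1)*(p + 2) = p^3 - 7*p^2 - 10*p + 16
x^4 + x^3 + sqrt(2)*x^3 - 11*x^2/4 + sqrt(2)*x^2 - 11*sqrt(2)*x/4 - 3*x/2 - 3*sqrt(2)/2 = (x - 3/2)*(x + 1/2)*(x + 2)*(x + sqrt(2))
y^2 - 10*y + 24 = (y - 6)*(y - 4)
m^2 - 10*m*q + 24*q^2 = (m - 6*q)*(m - 4*q)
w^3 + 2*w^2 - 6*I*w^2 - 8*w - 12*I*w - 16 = (w + 2)*(w - 4*I)*(w - 2*I)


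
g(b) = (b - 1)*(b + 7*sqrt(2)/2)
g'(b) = 2*b - 1 + 7*sqrt(2)/2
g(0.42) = -3.11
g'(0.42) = 4.79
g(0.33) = -3.54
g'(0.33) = 4.61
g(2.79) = 13.85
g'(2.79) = 9.53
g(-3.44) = -6.70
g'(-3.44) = -2.93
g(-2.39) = -8.68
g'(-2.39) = -0.83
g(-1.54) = -8.66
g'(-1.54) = 0.87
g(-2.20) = -8.80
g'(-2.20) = -0.45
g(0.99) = -0.06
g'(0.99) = 5.93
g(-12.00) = 91.65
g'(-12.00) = -20.05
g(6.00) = 54.75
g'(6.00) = 15.95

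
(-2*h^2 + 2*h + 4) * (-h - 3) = 2*h^3 + 4*h^2 - 10*h - 12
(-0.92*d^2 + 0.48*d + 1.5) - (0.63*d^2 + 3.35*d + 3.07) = -1.55*d^2 - 2.87*d - 1.57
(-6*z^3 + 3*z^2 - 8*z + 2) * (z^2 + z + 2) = -6*z^5 - 3*z^4 - 17*z^3 - 14*z + 4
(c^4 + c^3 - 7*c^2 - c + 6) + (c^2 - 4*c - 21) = c^4 + c^3 - 6*c^2 - 5*c - 15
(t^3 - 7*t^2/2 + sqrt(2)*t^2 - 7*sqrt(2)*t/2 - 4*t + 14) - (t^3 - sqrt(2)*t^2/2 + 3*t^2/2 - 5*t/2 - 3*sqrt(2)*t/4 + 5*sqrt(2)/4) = -5*t^2 + 3*sqrt(2)*t^2/2 - 11*sqrt(2)*t/4 - 3*t/2 - 5*sqrt(2)/4 + 14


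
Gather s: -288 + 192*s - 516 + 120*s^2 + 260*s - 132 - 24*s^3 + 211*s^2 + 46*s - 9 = -24*s^3 + 331*s^2 + 498*s - 945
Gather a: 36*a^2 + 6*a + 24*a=36*a^2 + 30*a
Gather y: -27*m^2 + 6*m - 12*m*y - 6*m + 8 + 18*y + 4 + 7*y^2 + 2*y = -27*m^2 + 7*y^2 + y*(20 - 12*m) + 12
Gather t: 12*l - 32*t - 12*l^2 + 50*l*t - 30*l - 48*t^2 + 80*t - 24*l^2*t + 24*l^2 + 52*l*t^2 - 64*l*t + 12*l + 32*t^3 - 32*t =12*l^2 - 6*l + 32*t^3 + t^2*(52*l - 48) + t*(-24*l^2 - 14*l + 16)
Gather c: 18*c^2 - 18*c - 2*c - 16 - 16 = 18*c^2 - 20*c - 32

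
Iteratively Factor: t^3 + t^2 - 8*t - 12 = (t + 2)*(t^2 - t - 6) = (t - 3)*(t + 2)*(t + 2)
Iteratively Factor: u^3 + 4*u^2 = (u + 4)*(u^2) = u*(u + 4)*(u)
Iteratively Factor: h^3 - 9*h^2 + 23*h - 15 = (h - 5)*(h^2 - 4*h + 3) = (h - 5)*(h - 3)*(h - 1)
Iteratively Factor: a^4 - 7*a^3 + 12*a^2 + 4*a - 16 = (a + 1)*(a^3 - 8*a^2 + 20*a - 16) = (a - 2)*(a + 1)*(a^2 - 6*a + 8) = (a - 4)*(a - 2)*(a + 1)*(a - 2)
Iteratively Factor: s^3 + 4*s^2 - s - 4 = (s - 1)*(s^2 + 5*s + 4) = (s - 1)*(s + 1)*(s + 4)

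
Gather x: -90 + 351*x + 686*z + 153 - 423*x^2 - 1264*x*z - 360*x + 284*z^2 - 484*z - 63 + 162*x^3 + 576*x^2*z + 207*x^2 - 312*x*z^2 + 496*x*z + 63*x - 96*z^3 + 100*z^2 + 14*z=162*x^3 + x^2*(576*z - 216) + x*(-312*z^2 - 768*z + 54) - 96*z^3 + 384*z^2 + 216*z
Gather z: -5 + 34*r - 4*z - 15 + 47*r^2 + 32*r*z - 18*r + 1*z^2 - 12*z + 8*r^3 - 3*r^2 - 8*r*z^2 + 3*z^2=8*r^3 + 44*r^2 + 16*r + z^2*(4 - 8*r) + z*(32*r - 16) - 20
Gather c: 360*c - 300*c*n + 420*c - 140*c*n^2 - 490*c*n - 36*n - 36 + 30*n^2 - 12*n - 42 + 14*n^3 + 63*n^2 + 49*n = c*(-140*n^2 - 790*n + 780) + 14*n^3 + 93*n^2 + n - 78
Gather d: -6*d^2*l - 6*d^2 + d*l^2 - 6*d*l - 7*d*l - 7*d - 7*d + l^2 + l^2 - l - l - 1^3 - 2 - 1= d^2*(-6*l - 6) + d*(l^2 - 13*l - 14) + 2*l^2 - 2*l - 4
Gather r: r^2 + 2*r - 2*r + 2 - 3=r^2 - 1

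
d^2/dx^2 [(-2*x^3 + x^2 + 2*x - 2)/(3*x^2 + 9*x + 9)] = 2*(-13*x^3 - 69*x^2 - 90*x - 21)/(3*(x^6 + 9*x^5 + 36*x^4 + 81*x^3 + 108*x^2 + 81*x + 27))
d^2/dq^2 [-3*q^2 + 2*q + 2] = -6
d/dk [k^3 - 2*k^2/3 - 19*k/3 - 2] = 3*k^2 - 4*k/3 - 19/3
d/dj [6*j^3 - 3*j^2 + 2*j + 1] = 18*j^2 - 6*j + 2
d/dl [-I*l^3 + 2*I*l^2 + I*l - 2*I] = I*(-3*l^2 + 4*l + 1)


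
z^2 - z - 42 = (z - 7)*(z + 6)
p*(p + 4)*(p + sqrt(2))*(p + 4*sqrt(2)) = p^4 + 4*p^3 + 5*sqrt(2)*p^3 + 8*p^2 + 20*sqrt(2)*p^2 + 32*p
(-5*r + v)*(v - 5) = -5*r*v + 25*r + v^2 - 5*v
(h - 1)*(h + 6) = h^2 + 5*h - 6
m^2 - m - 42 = (m - 7)*(m + 6)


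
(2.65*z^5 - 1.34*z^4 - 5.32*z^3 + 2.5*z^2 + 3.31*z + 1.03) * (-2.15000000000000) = -5.6975*z^5 + 2.881*z^4 + 11.438*z^3 - 5.375*z^2 - 7.1165*z - 2.2145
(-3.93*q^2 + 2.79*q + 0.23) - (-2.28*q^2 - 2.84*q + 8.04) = -1.65*q^2 + 5.63*q - 7.81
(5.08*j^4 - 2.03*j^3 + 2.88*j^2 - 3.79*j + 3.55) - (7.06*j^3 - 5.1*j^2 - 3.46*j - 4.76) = 5.08*j^4 - 9.09*j^3 + 7.98*j^2 - 0.33*j + 8.31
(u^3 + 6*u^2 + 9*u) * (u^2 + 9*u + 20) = u^5 + 15*u^4 + 83*u^3 + 201*u^2 + 180*u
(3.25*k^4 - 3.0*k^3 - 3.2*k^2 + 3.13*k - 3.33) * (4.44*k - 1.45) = 14.43*k^5 - 18.0325*k^4 - 9.858*k^3 + 18.5372*k^2 - 19.3237*k + 4.8285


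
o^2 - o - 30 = (o - 6)*(o + 5)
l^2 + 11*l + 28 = (l + 4)*(l + 7)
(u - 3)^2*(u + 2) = u^3 - 4*u^2 - 3*u + 18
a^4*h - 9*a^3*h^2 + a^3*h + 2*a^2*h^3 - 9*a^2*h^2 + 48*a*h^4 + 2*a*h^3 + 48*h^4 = (a - 8*h)*(a - 3*h)*(a + 2*h)*(a*h + h)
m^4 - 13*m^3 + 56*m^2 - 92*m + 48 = (m - 6)*(m - 4)*(m - 2)*(m - 1)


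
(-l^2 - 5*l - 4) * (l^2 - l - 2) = -l^4 - 4*l^3 + 3*l^2 + 14*l + 8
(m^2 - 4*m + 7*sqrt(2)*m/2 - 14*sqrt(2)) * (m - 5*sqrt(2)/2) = m^3 - 4*m^2 + sqrt(2)*m^2 - 35*m/2 - 4*sqrt(2)*m + 70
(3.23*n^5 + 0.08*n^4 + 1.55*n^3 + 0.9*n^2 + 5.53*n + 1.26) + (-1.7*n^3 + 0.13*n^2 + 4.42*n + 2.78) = 3.23*n^5 + 0.08*n^4 - 0.15*n^3 + 1.03*n^2 + 9.95*n + 4.04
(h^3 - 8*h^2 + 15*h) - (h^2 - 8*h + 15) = h^3 - 9*h^2 + 23*h - 15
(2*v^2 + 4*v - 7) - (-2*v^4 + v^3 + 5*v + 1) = 2*v^4 - v^3 + 2*v^2 - v - 8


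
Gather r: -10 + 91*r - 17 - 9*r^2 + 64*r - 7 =-9*r^2 + 155*r - 34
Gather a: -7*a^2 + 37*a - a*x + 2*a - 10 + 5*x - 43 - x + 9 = -7*a^2 + a*(39 - x) + 4*x - 44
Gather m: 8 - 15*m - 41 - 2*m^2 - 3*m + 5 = -2*m^2 - 18*m - 28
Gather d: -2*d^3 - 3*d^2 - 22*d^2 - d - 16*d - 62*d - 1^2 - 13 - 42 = -2*d^3 - 25*d^2 - 79*d - 56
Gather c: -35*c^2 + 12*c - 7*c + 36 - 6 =-35*c^2 + 5*c + 30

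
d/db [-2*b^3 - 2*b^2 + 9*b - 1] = -6*b^2 - 4*b + 9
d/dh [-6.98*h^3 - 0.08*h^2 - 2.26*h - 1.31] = -20.94*h^2 - 0.16*h - 2.26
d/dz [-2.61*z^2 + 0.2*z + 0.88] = 0.2 - 5.22*z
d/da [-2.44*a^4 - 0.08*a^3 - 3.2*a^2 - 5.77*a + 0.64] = -9.76*a^3 - 0.24*a^2 - 6.4*a - 5.77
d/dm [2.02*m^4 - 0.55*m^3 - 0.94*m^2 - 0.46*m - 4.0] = 8.08*m^3 - 1.65*m^2 - 1.88*m - 0.46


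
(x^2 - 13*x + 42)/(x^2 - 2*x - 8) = (-x^2 + 13*x - 42)/(-x^2 + 2*x + 8)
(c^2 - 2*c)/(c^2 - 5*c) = (c - 2)/(c - 5)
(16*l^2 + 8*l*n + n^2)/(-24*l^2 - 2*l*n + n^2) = (-4*l - n)/(6*l - n)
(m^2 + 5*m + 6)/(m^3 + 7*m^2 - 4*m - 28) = (m + 3)/(m^2 + 5*m - 14)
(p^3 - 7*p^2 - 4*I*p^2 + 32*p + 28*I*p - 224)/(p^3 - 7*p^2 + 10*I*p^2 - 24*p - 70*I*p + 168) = (p - 8*I)/(p + 6*I)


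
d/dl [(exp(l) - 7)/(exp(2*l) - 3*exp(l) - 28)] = -exp(l)/(exp(2*l) + 8*exp(l) + 16)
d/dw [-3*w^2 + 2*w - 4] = 2 - 6*w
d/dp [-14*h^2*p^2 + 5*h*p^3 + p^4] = p*(-28*h^2 + 15*h*p + 4*p^2)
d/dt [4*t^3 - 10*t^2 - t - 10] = 12*t^2 - 20*t - 1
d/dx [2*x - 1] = 2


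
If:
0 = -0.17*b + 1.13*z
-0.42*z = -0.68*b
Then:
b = 0.00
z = 0.00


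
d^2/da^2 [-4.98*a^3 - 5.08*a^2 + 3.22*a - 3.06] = -29.88*a - 10.16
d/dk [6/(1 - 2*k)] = 12/(2*k - 1)^2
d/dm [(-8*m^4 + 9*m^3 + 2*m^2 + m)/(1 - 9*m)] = (216*m^4 - 194*m^3 + 9*m^2 + 4*m + 1)/(81*m^2 - 18*m + 1)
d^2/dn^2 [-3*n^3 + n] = -18*n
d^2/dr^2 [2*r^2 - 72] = 4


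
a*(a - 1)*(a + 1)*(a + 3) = a^4 + 3*a^3 - a^2 - 3*a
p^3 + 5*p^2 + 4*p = p*(p + 1)*(p + 4)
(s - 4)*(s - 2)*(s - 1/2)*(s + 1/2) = s^4 - 6*s^3 + 31*s^2/4 + 3*s/2 - 2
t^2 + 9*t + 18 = (t + 3)*(t + 6)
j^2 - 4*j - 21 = (j - 7)*(j + 3)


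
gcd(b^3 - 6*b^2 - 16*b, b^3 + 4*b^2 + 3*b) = b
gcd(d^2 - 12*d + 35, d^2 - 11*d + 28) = d - 7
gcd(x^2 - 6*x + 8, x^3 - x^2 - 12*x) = x - 4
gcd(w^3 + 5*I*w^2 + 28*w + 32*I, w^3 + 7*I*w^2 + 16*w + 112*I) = w - 4*I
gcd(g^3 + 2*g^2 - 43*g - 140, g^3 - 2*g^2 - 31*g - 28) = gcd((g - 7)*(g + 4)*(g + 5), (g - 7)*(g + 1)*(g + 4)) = g^2 - 3*g - 28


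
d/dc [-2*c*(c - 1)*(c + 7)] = -6*c^2 - 24*c + 14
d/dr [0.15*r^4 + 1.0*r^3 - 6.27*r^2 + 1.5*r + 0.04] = 0.6*r^3 + 3.0*r^2 - 12.54*r + 1.5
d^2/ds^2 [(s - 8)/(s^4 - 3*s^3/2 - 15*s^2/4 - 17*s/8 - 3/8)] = 16*(24*s^3 - 416*s^2 + 1498*s - 1643)/(32*s^8 - 208*s^7 + 224*s^6 + 616*s^5 - 350*s^4 - 1169*s^3 - 819*s^2 - 243*s - 27)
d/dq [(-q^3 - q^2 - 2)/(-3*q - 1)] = 2*(3*q^3 + 3*q^2 + q - 3)/(9*q^2 + 6*q + 1)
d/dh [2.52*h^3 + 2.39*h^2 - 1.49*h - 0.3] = 7.56*h^2 + 4.78*h - 1.49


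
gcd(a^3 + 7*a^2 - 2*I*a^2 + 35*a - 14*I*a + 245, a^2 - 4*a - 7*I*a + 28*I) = a - 7*I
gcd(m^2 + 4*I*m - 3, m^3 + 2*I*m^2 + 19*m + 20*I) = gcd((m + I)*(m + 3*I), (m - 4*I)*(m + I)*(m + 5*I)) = m + I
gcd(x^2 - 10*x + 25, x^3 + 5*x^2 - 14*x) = 1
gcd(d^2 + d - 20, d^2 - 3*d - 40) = d + 5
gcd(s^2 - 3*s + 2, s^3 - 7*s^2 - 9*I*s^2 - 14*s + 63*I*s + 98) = 1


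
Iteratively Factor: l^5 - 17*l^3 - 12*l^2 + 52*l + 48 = (l - 4)*(l^4 + 4*l^3 - l^2 - 16*l - 12) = (l - 4)*(l + 2)*(l^3 + 2*l^2 - 5*l - 6) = (l - 4)*(l + 1)*(l + 2)*(l^2 + l - 6) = (l - 4)*(l - 2)*(l + 1)*(l + 2)*(l + 3)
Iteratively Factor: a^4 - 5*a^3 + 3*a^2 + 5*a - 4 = (a + 1)*(a^3 - 6*a^2 + 9*a - 4) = (a - 1)*(a + 1)*(a^2 - 5*a + 4) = (a - 4)*(a - 1)*(a + 1)*(a - 1)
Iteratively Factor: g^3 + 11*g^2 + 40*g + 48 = (g + 4)*(g^2 + 7*g + 12) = (g + 4)^2*(g + 3)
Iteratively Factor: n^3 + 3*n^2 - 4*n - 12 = (n - 2)*(n^2 + 5*n + 6) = (n - 2)*(n + 2)*(n + 3)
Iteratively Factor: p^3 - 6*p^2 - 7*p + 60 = (p - 5)*(p^2 - p - 12) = (p - 5)*(p + 3)*(p - 4)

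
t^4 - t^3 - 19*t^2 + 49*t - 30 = (t - 3)*(t - 2)*(t - 1)*(t + 5)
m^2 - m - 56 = (m - 8)*(m + 7)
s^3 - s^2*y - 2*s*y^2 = s*(s - 2*y)*(s + y)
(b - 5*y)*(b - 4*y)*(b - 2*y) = b^3 - 11*b^2*y + 38*b*y^2 - 40*y^3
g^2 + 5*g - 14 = (g - 2)*(g + 7)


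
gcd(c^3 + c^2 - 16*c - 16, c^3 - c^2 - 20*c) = c + 4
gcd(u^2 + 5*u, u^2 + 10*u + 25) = u + 5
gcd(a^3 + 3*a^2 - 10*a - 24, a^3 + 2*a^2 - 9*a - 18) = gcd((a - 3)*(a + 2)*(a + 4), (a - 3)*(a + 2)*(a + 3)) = a^2 - a - 6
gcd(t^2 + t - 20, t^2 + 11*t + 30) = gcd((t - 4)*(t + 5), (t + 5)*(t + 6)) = t + 5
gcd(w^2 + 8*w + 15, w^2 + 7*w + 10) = w + 5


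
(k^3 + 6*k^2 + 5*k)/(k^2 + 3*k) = (k^2 + 6*k + 5)/(k + 3)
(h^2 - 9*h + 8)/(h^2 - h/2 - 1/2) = 2*(h - 8)/(2*h + 1)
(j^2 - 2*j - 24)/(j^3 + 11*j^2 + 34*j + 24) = (j - 6)/(j^2 + 7*j + 6)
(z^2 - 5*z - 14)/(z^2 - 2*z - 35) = (z + 2)/(z + 5)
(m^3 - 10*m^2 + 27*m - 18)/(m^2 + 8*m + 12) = (m^3 - 10*m^2 + 27*m - 18)/(m^2 + 8*m + 12)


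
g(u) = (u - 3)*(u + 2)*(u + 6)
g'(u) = (u - 3)*(u + 2) + (u - 3)*(u + 6) + (u + 2)*(u + 6)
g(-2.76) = 14.18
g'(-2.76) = -16.75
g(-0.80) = -23.71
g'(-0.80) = -18.08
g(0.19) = -38.09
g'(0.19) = -9.99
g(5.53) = 219.66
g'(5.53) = 135.04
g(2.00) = -32.00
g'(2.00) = 20.00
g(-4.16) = 28.46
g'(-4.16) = -1.68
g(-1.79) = -4.23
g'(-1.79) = -20.29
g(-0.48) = -29.20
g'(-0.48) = -16.11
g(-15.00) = -2106.00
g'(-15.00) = 513.00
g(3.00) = 0.00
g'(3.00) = 45.00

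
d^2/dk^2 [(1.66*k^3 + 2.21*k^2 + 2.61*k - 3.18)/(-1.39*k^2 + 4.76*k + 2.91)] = (-7.105427357601e-15*k^4 - 127.98235*k^3 - 154.732842*k^2 - 273.926322*k + 204.70425)/(2.685619*k^6 - 27.590388*k^5 + 77.614959*k^4 + 7.672168*k^3 - 162.488871*k^2 - 120.924468*k - 24.642171)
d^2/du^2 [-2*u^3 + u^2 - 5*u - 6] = 2 - 12*u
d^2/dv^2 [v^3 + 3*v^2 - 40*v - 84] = 6*v + 6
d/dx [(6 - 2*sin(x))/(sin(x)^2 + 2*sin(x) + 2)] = 2*(sin(x)^2 - 6*sin(x) - 8)*cos(x)/(sin(x)^2 + 2*sin(x) + 2)^2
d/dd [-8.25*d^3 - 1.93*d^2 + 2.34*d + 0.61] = -24.75*d^2 - 3.86*d + 2.34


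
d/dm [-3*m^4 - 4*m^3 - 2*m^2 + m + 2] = -12*m^3 - 12*m^2 - 4*m + 1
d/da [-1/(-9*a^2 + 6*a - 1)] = 6*(1 - 3*a)/(9*a^2 - 6*a + 1)^2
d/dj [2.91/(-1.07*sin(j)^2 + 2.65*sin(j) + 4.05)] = (6.2274*sin(j) - 7.7115)*cos(j)/(-1.07*sin(j)^2 + 2.65*sin(j) + 4.05)^2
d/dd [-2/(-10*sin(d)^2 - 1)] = -20*sin(2*d)/(5*cos(2*d) - 6)^2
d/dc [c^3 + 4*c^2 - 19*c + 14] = 3*c^2 + 8*c - 19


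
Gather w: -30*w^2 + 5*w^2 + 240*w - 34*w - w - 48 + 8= -25*w^2 + 205*w - 40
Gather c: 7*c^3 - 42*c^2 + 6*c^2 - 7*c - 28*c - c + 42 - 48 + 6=7*c^3 - 36*c^2 - 36*c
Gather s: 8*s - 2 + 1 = 8*s - 1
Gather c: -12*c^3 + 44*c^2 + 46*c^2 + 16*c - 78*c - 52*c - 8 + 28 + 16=-12*c^3 + 90*c^2 - 114*c + 36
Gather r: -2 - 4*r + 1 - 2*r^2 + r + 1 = -2*r^2 - 3*r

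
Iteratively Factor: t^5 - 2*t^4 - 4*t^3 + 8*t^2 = (t + 2)*(t^4 - 4*t^3 + 4*t^2) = t*(t + 2)*(t^3 - 4*t^2 + 4*t) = t*(t - 2)*(t + 2)*(t^2 - 2*t) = t*(t - 2)^2*(t + 2)*(t)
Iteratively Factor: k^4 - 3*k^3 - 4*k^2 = (k + 1)*(k^3 - 4*k^2) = k*(k + 1)*(k^2 - 4*k) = k*(k - 4)*(k + 1)*(k)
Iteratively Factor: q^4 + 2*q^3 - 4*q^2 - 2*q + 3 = (q + 3)*(q^3 - q^2 - q + 1) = (q - 1)*(q + 3)*(q^2 - 1) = (q - 1)*(q + 1)*(q + 3)*(q - 1)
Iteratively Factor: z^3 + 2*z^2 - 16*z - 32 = (z + 4)*(z^2 - 2*z - 8) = (z + 2)*(z + 4)*(z - 4)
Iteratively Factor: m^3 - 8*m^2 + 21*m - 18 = (m - 3)*(m^2 - 5*m + 6) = (m - 3)^2*(m - 2)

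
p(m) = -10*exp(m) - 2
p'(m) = -10*exp(m)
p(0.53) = -18.99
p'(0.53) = -16.99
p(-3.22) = -2.40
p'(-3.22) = -0.40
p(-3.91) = -2.20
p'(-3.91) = -0.20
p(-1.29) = -4.75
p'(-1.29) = -2.75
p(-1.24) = -4.89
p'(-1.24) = -2.89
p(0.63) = -20.78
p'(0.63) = -18.78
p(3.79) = -444.56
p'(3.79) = -442.56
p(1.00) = -29.18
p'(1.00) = -27.18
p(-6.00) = -2.02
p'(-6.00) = -0.02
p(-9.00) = -2.00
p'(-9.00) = 0.00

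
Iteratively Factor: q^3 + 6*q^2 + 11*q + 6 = (q + 1)*(q^2 + 5*q + 6) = (q + 1)*(q + 2)*(q + 3)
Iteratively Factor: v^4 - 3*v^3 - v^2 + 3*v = (v - 3)*(v^3 - v) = (v - 3)*(v - 1)*(v^2 + v) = v*(v - 3)*(v - 1)*(v + 1)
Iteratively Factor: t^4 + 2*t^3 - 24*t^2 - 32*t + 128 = (t - 4)*(t^3 + 6*t^2 - 32) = (t - 4)*(t + 4)*(t^2 + 2*t - 8) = (t - 4)*(t - 2)*(t + 4)*(t + 4)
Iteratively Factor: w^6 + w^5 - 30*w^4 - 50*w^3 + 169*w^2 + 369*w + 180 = (w + 1)*(w^5 - 30*w^3 - 20*w^2 + 189*w + 180) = (w - 3)*(w + 1)*(w^4 + 3*w^3 - 21*w^2 - 83*w - 60) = (w - 3)*(w + 1)*(w + 4)*(w^3 - w^2 - 17*w - 15) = (w - 3)*(w + 1)*(w + 3)*(w + 4)*(w^2 - 4*w - 5) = (w - 3)*(w + 1)^2*(w + 3)*(w + 4)*(w - 5)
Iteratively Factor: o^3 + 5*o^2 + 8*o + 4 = (o + 1)*(o^2 + 4*o + 4) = (o + 1)*(o + 2)*(o + 2)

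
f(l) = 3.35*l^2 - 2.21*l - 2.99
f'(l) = 6.7*l - 2.21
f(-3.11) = 36.28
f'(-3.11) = -23.05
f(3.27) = 25.60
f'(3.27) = 19.70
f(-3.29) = 40.54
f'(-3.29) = -24.25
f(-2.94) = 32.46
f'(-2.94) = -21.91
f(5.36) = 81.41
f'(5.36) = 33.70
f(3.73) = 35.37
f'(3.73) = 22.78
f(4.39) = 51.87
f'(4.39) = 27.20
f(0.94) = -2.11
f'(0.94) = 4.09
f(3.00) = 20.53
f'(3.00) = 17.89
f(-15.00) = 783.91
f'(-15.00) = -102.71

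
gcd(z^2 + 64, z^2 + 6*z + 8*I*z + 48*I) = z + 8*I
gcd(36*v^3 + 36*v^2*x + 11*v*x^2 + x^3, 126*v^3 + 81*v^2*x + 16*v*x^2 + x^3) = 18*v^2 + 9*v*x + x^2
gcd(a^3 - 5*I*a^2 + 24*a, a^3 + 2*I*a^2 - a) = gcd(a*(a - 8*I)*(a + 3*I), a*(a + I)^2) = a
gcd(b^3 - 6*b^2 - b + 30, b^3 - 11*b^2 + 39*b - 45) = b^2 - 8*b + 15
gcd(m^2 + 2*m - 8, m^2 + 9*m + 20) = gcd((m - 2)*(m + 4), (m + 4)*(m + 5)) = m + 4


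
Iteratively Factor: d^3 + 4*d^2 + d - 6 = (d + 3)*(d^2 + d - 2) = (d - 1)*(d + 3)*(d + 2)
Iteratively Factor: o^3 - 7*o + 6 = (o + 3)*(o^2 - 3*o + 2) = (o - 2)*(o + 3)*(o - 1)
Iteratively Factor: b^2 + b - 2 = (b - 1)*(b + 2)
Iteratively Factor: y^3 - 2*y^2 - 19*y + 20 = (y - 5)*(y^2 + 3*y - 4) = (y - 5)*(y + 4)*(y - 1)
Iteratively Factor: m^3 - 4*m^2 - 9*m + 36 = (m - 4)*(m^2 - 9) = (m - 4)*(m - 3)*(m + 3)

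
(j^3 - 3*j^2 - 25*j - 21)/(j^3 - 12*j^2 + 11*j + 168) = (j + 1)/(j - 8)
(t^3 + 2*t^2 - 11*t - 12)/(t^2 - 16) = (t^2 - 2*t - 3)/(t - 4)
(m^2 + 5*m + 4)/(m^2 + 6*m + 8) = (m + 1)/(m + 2)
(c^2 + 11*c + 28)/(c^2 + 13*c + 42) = (c + 4)/(c + 6)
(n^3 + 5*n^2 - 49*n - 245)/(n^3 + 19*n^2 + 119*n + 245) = (n - 7)/(n + 7)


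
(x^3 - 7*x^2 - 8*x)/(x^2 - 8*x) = x + 1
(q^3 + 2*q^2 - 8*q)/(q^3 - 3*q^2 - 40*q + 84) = q*(q + 4)/(q^2 - q - 42)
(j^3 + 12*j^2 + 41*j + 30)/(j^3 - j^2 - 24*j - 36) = (j^3 + 12*j^2 + 41*j + 30)/(j^3 - j^2 - 24*j - 36)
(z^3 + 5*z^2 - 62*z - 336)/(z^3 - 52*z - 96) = (z + 7)/(z + 2)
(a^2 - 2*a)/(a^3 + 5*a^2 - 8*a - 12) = a/(a^2 + 7*a + 6)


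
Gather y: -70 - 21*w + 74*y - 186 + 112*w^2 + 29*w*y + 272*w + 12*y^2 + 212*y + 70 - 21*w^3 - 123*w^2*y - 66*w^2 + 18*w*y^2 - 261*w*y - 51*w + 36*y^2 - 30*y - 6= -21*w^3 + 46*w^2 + 200*w + y^2*(18*w + 48) + y*(-123*w^2 - 232*w + 256) - 192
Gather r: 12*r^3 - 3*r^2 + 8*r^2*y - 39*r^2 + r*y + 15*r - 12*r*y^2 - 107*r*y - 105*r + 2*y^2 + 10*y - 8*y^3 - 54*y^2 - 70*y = 12*r^3 + r^2*(8*y - 42) + r*(-12*y^2 - 106*y - 90) - 8*y^3 - 52*y^2 - 60*y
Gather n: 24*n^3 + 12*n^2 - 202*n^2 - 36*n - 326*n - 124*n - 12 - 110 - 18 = 24*n^3 - 190*n^2 - 486*n - 140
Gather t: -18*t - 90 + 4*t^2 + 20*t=4*t^2 + 2*t - 90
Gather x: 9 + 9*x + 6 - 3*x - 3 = 6*x + 12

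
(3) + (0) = 3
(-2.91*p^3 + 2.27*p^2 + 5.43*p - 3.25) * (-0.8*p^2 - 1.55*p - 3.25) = 2.328*p^5 + 2.6945*p^4 + 1.595*p^3 - 13.194*p^2 - 12.61*p + 10.5625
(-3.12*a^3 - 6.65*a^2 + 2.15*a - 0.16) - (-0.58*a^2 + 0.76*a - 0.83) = -3.12*a^3 - 6.07*a^2 + 1.39*a + 0.67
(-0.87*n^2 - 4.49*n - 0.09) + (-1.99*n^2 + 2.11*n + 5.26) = -2.86*n^2 - 2.38*n + 5.17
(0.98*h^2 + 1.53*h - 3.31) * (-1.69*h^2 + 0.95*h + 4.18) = -1.6562*h^4 - 1.6547*h^3 + 11.1438*h^2 + 3.2509*h - 13.8358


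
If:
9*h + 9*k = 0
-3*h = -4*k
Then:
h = 0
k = 0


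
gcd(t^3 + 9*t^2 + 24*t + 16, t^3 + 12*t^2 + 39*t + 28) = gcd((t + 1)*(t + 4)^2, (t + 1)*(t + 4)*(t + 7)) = t^2 + 5*t + 4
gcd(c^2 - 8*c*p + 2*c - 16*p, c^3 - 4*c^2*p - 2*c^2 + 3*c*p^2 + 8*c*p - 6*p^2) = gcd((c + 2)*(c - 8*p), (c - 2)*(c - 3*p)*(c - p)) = 1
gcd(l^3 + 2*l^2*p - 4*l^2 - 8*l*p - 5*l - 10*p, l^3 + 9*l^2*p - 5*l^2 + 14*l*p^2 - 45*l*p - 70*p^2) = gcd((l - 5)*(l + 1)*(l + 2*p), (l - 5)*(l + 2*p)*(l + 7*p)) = l^2 + 2*l*p - 5*l - 10*p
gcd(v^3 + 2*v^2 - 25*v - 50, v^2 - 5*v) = v - 5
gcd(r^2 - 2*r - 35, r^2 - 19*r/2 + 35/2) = r - 7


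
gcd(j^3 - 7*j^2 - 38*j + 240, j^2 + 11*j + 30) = j + 6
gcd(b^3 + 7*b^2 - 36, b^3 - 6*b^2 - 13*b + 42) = b^2 + b - 6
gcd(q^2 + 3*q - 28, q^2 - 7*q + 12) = q - 4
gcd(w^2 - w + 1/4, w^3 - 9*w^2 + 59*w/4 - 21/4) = w - 1/2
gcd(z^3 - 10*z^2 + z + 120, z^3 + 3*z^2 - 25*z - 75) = z^2 - 2*z - 15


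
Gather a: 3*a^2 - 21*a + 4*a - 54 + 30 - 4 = 3*a^2 - 17*a - 28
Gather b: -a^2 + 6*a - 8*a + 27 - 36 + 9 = -a^2 - 2*a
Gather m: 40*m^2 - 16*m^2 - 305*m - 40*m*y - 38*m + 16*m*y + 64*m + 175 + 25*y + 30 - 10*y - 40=24*m^2 + m*(-24*y - 279) + 15*y + 165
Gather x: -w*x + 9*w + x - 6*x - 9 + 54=9*w + x*(-w - 5) + 45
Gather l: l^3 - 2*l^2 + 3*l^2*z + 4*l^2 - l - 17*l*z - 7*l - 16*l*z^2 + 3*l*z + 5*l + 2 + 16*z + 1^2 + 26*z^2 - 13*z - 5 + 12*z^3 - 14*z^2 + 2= l^3 + l^2*(3*z + 2) + l*(-16*z^2 - 14*z - 3) + 12*z^3 + 12*z^2 + 3*z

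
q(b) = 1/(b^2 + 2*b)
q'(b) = (-2*b - 2)/(b^2 + 2*b)^2 = 2*(-b - 1)/(b^2*(b + 2)^2)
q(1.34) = 0.22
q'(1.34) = -0.23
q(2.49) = 0.09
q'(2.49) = -0.06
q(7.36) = 0.01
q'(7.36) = -0.00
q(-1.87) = -4.11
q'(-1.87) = 29.44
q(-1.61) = -1.59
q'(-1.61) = 3.09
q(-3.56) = 0.18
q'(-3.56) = 0.17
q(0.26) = 1.70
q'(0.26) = -7.30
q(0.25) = 1.78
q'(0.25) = -7.90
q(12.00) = 0.01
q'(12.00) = 0.00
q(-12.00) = 0.01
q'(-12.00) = 0.00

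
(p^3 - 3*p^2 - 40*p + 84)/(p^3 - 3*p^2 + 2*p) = (p^2 - p - 42)/(p*(p - 1))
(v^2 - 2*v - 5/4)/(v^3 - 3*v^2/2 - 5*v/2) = (v + 1/2)/(v*(v + 1))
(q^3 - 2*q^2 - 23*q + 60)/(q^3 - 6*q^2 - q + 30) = (q^2 + q - 20)/(q^2 - 3*q - 10)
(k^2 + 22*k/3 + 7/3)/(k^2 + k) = (3*k^2 + 22*k + 7)/(3*k*(k + 1))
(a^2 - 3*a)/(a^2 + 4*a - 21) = a/(a + 7)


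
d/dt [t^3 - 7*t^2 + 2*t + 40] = 3*t^2 - 14*t + 2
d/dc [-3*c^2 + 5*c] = 5 - 6*c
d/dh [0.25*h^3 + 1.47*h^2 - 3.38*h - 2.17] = 0.75*h^2 + 2.94*h - 3.38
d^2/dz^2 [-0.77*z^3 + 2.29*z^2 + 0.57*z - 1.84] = 4.58 - 4.62*z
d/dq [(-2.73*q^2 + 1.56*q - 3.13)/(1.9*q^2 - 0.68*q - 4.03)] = (-1.1076*q^2 + 33.8978*q - 8.4152)/(3.61*q^4 - 2.584*q^3 - 14.8516*q^2 + 5.4808*q + 16.2409)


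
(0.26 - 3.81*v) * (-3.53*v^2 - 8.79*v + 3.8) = 13.4493*v^3 + 32.5721*v^2 - 16.7634*v + 0.988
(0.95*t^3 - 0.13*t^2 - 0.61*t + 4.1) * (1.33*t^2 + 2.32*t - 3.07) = 1.2635*t^5 + 2.0311*t^4 - 4.0294*t^3 + 4.4369*t^2 + 11.3847*t - 12.587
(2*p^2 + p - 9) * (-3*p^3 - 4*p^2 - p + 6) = -6*p^5 - 11*p^4 + 21*p^3 + 47*p^2 + 15*p - 54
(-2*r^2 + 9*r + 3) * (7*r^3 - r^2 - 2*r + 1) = -14*r^5 + 65*r^4 + 16*r^3 - 23*r^2 + 3*r + 3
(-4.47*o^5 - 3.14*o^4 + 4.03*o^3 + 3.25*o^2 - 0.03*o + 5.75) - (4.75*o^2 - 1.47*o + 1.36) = -4.47*o^5 - 3.14*o^4 + 4.03*o^3 - 1.5*o^2 + 1.44*o + 4.39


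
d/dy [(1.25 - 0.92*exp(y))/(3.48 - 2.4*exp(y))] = -0.2016*exp(y)/(2.4*exp(y) - 3.48)^2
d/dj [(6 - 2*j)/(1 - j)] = 4/(j - 1)^2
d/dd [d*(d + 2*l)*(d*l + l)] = l*(3*d^2 + 4*d*l + 2*d + 2*l)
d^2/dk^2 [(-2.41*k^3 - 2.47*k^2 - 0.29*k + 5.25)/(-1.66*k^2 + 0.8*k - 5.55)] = (1.4210854715202e-14*k^5 - 33.163292*k^3 - 287.54046*k^2 + 471.20553*k + 244.75605)/(4.574296*k^6 - 6.61344*k^5 + 49.06794*k^4 - 44.7344*k^3 + 164.05245*k^2 - 73.926*k + 170.953875)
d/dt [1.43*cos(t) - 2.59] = -1.43*sin(t)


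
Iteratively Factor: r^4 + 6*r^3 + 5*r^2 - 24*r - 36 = (r - 2)*(r^3 + 8*r^2 + 21*r + 18) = (r - 2)*(r + 3)*(r^2 + 5*r + 6) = (r - 2)*(r + 2)*(r + 3)*(r + 3)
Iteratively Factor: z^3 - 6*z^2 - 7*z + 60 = (z + 3)*(z^2 - 9*z + 20) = (z - 5)*(z + 3)*(z - 4)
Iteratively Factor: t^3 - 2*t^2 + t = (t - 1)*(t^2 - t) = t*(t - 1)*(t - 1)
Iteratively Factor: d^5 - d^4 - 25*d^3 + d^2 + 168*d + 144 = (d - 4)*(d^4 + 3*d^3 - 13*d^2 - 51*d - 36) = (d - 4)*(d + 1)*(d^3 + 2*d^2 - 15*d - 36) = (d - 4)*(d + 1)*(d + 3)*(d^2 - d - 12) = (d - 4)^2*(d + 1)*(d + 3)*(d + 3)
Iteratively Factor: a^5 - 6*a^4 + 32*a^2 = (a + 2)*(a^4 - 8*a^3 + 16*a^2) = (a - 4)*(a + 2)*(a^3 - 4*a^2) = a*(a - 4)*(a + 2)*(a^2 - 4*a) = a^2*(a - 4)*(a + 2)*(a - 4)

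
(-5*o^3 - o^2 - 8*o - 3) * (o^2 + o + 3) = -5*o^5 - 6*o^4 - 24*o^3 - 14*o^2 - 27*o - 9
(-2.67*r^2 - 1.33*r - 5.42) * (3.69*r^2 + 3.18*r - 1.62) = -9.8523*r^4 - 13.3983*r^3 - 19.9038*r^2 - 15.081*r + 8.7804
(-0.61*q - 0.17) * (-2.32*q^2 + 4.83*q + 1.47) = 1.4152*q^3 - 2.5519*q^2 - 1.7178*q - 0.2499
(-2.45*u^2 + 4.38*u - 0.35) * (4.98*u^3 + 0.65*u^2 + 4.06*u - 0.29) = -12.201*u^5 + 20.2199*u^4 - 8.843*u^3 + 18.2658*u^2 - 2.6912*u + 0.1015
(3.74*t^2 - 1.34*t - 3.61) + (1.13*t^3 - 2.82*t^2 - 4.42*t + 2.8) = 1.13*t^3 + 0.92*t^2 - 5.76*t - 0.81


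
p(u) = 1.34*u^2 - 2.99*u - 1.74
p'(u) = 2.68*u - 2.99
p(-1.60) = 6.47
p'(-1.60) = -7.28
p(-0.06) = -1.56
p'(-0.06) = -3.15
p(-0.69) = 0.96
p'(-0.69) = -4.84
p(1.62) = -3.07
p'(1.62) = 1.35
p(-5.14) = 49.03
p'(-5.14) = -16.77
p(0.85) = -3.31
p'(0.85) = -0.71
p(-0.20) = -1.09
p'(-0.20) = -3.53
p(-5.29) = 51.58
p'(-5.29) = -17.17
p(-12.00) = 227.10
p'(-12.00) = -35.15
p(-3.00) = 19.29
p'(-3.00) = -11.03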